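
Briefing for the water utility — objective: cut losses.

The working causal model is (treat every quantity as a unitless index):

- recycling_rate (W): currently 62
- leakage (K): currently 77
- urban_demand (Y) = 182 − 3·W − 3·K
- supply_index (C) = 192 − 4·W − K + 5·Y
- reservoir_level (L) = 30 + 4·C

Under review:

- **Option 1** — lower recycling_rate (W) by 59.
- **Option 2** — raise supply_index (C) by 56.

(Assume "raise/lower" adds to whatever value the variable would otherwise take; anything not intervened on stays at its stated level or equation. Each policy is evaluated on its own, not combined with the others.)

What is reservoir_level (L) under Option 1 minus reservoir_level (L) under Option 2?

4260

Option 1 (W − 59):
  W = 62 − 59 = 3
  K = 77
  Y = 182 − 3·3 − 3·77 = -58
  C = 192 − 4·3 − 77 + 5·(-58) = -187
  L = 30 + 4·(-187) = -718
Option 2 (C + 56):
  W = 62
  K = 77
  Y = 182 − 3·62 − 3·77 = -235
  C = 192 − 4·62 − 77 + 5·(-235) (+56 from intervention) = -1252
  L = 30 + 4·(-1252) = -4978
L: -718 − (-4978) = 4260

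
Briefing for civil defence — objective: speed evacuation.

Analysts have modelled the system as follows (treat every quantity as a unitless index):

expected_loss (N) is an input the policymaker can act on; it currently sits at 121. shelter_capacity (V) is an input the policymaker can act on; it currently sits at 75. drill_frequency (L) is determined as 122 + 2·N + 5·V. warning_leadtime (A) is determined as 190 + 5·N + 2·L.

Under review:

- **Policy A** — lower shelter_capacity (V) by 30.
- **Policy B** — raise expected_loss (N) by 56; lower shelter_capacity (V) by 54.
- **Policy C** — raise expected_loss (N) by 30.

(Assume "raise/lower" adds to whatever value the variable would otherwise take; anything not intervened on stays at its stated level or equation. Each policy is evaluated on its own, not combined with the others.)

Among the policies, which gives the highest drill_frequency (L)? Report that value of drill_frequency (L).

Policy A (V − 30):
  N = 121
  V = 75 − 30 = 45
  L = 122 + 2·121 + 5·45 = 589
Policy B (N + 56, V − 54):
  N = 121 + 56 = 177
  V = 75 − 54 = 21
  L = 122 + 2·177 + 5·21 = 581
Policy C (N + 30):
  N = 121 + 30 = 151
  V = 75
  L = 122 + 2·151 + 5·75 = 799
Comparing — Policy A: L=589, Policy B: L=581, Policy C: L=799. Highest is 799 (Policy C).

799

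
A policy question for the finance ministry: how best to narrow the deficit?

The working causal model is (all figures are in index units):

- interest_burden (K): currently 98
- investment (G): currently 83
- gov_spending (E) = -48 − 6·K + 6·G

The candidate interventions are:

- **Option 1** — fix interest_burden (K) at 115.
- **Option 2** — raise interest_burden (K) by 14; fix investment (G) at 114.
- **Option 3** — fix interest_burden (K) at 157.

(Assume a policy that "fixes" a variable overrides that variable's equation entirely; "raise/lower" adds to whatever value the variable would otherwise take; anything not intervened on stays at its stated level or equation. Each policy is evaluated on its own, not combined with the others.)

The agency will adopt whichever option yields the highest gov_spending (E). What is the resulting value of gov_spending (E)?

Option 1 (K := 115):
  K = 115
  G = 83
  E = -48 − 6·115 + 6·83 = -240
Option 2 (K + 14, G := 114):
  K = 98 + 14 = 112
  G = 114
  E = -48 − 6·112 + 6·114 = -36
Option 3 (K := 157):
  K = 157
  G = 83
  E = -48 − 6·157 + 6·83 = -492
Comparing — Option 1: E=-240, Option 2: E=-36, Option 3: E=-492. Highest is -36 (Option 2).

-36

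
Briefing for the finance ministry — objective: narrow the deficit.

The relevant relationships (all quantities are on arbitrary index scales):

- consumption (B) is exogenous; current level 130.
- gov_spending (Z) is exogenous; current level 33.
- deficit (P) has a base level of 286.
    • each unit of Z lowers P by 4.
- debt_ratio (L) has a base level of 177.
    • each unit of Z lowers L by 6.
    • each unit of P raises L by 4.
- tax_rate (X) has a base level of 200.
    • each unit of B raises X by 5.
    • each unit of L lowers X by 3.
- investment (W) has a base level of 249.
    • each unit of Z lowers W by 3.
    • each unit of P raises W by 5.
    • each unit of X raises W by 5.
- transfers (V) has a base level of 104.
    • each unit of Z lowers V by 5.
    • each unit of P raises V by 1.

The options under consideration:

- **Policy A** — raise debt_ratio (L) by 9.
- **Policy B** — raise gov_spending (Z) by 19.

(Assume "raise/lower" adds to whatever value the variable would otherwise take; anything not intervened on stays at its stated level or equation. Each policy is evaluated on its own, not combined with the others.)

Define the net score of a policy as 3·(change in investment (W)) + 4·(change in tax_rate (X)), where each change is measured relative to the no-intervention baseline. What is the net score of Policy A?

-513

Baseline:
  B = 130
  Z = 33
  P = 286 − 4·33 = 154
  L = 177 − 6·33 + 4·154 = 595
  X = 200 + 5·130 − 3·595 = -935
  W = 249 − 3·33 + 5·154 + 5·(-935) = -3755
Policy A (L + 9):
  B = 130
  Z = 33
  P = 286 − 4·33 = 154
  L = 177 − 6·33 + 4·154 (+9 from intervention) = 604
  X = 200 + 5·130 − 3·604 = -962
  W = 249 − 3·33 + 5·154 + 5·(-962) = -3890
ΔW = -3890 − (-3755) = -135; ΔX = -962 − (-935) = -27
Score = 3·(-135) + 4·(-27) = -513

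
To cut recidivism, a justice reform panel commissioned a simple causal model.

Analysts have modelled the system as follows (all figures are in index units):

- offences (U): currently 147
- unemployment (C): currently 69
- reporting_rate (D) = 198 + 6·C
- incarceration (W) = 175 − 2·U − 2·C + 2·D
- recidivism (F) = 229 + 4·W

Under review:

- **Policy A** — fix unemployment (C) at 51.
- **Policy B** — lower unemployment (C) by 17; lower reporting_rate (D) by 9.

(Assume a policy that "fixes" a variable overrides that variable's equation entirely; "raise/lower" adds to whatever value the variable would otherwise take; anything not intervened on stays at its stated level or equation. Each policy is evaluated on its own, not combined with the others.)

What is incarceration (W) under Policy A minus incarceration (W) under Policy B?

Policy A (C := 51):
  U = 147
  C = 51
  D = 198 + 6·51 = 504
  W = 175 − 2·147 − 2·51 + 2·504 = 787
Policy B (C − 17, D − 9):
  U = 147
  C = 69 − 17 = 52
  D = 198 + 6·52 (−9 from intervention) = 501
  W = 175 − 2·147 − 2·52 + 2·501 = 779
W: 787 − 779 = 8

8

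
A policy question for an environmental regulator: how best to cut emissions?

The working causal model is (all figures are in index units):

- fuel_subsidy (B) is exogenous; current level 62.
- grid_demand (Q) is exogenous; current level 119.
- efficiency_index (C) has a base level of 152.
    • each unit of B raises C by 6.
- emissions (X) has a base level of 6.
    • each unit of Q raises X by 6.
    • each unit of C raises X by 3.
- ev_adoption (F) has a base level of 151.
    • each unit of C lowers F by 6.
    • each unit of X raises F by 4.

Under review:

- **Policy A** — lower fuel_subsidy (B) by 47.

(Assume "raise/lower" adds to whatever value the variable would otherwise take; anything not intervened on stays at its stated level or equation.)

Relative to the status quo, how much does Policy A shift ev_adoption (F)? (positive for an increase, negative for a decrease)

Baseline:
  B = 62
  Q = 119
  C = 152 + 6·62 = 524
  X = 6 + 6·119 + 3·524 = 2292
  F = 151 − 6·524 + 4·2292 = 6175
Policy A (B − 47):
  B = 62 − 47 = 15
  Q = 119
  C = 152 + 6·15 = 242
  X = 6 + 6·119 + 3·242 = 1446
  F = 151 − 6·242 + 4·1446 = 4483
Change in F: 4483 − 6175 = -1692

-1692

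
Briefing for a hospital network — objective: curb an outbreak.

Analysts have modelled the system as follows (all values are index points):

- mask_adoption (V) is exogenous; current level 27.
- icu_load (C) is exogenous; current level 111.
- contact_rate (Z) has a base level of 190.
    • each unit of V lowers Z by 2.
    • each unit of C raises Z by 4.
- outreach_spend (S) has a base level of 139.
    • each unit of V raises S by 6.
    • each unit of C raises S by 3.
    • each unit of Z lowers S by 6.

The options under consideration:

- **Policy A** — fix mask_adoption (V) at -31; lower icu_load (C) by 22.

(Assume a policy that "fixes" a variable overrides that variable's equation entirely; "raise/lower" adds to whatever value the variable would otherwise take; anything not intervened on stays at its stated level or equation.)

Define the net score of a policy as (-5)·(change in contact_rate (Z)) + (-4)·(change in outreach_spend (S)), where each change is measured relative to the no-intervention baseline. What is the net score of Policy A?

2188

Baseline:
  V = 27
  C = 111
  Z = 190 − 2·27 + 4·111 = 580
  S = 139 + 6·27 + 3·111 − 6·580 = -2846
Policy A (V := -31, C − 22):
  V = -31
  C = 111 − 22 = 89
  Z = 190 − 2·(-31) + 4·89 = 608
  S = 139 + 6·(-31) + 3·89 − 6·608 = -3428
ΔZ = 608 − 580 = 28; ΔS = -3428 − (-2846) = -582
Score = (-5)·28 + (-4)·(-582) = 2188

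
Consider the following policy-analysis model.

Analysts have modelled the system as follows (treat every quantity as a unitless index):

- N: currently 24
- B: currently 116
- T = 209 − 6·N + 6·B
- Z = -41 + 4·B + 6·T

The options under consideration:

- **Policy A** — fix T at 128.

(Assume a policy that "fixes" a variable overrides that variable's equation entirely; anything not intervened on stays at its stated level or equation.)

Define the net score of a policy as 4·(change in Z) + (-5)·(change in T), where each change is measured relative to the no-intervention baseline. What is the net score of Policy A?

-12027

Baseline:
  N = 24
  B = 116
  T = 209 − 6·24 + 6·116 = 761
  Z = -41 + 4·116 + 6·761 = 4989
Policy A (T := 128):
  N = 24
  B = 116
  T = 128
  Z = -41 + 4·116 + 6·128 = 1191
ΔZ = 1191 − 4989 = -3798; ΔT = 128 − 761 = -633
Score = 4·(-3798) + (-5)·(-633) = -12027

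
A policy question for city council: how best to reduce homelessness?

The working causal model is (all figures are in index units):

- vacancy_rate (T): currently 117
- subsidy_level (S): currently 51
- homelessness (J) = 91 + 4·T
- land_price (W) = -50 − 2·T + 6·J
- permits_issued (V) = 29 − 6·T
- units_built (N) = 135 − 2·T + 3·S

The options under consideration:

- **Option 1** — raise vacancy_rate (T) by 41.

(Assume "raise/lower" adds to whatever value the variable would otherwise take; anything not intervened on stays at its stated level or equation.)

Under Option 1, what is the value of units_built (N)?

-28

Option 1 (T + 41):
  T = 117 + 41 = 158
  S = 51
  N = 135 − 2·158 + 3·51 = -28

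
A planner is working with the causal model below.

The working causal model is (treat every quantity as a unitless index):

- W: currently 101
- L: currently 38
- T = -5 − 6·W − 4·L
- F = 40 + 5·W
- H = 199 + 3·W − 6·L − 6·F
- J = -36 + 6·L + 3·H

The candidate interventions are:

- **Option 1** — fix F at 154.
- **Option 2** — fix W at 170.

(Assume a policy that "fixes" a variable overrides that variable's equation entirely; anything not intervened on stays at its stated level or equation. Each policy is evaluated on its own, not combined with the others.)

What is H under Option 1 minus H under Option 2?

Option 1 (F := 154):
  W = 101
  L = 38
  F = 154
  H = 199 + 3·101 − 6·38 − 6·154 = -650
Option 2 (W := 170):
  W = 170
  L = 38
  F = 40 + 5·170 = 890
  H = 199 + 3·170 − 6·38 − 6·890 = -4859
H: -650 − (-4859) = 4209

4209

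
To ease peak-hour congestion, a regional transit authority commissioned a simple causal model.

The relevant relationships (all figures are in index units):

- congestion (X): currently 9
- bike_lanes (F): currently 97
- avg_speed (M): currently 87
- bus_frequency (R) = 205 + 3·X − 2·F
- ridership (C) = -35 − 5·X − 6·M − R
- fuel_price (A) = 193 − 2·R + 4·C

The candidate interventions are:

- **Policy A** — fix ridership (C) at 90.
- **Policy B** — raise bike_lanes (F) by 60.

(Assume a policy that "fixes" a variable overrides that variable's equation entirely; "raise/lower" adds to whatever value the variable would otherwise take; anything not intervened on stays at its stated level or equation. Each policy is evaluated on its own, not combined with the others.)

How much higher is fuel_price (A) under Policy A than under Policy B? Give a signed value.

2200

Policy A (C := 90):
  X = 9
  F = 97
  M = 87
  R = 205 + 3·9 − 2·97 = 38
  C = 90
  A = 193 − 2·38 + 4·90 = 477
Policy B (F + 60):
  X = 9
  F = 97 + 60 = 157
  M = 87
  R = 205 + 3·9 − 2·157 = -82
  C = -35 − 5·9 − 6·87 − (-82) = -520
  A = 193 − 2·(-82) + 4·(-520) = -1723
A: 477 − (-1723) = 2200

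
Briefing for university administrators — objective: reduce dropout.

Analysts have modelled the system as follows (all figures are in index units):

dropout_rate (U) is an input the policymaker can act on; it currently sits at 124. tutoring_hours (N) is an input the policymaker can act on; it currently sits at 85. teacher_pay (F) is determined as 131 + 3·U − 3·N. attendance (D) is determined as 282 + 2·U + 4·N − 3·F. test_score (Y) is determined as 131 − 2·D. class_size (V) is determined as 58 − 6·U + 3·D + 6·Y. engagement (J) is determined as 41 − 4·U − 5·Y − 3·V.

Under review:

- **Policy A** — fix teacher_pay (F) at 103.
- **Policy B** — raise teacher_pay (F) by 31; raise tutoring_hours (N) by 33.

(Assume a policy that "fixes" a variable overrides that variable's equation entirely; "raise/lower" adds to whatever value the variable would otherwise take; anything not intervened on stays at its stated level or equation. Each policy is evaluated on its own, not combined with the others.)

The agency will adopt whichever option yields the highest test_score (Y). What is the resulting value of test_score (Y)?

Policy A (F := 103):
  U = 124
  N = 85
  F = 103
  D = 282 + 2·124 + 4·85 − 3·103 = 561
  Y = 131 − 2·561 = -991
Policy B (F + 31, N + 33):
  U = 124
  N = 85 + 33 = 118
  F = 131 + 3·124 − 3·118 (+31 from intervention) = 180
  D = 282 + 2·124 + 4·118 − 3·180 = 462
  Y = 131 − 2·462 = -793
Comparing — Policy A: Y=-991, Policy B: Y=-793. Highest is -793 (Policy B).

-793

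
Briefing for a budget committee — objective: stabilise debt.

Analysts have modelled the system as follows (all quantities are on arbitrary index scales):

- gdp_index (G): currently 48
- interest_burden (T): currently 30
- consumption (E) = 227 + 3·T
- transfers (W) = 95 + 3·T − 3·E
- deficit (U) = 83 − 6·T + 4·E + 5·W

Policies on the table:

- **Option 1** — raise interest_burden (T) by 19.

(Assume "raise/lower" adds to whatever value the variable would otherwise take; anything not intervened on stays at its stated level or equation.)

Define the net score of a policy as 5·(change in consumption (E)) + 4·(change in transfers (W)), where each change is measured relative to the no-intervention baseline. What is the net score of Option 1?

-171

Baseline:
  T = 30
  E = 227 + 3·30 = 317
  W = 95 + 3·30 − 3·317 = -766
Option 1 (T + 19):
  T = 30 + 19 = 49
  E = 227 + 3·49 = 374
  W = 95 + 3·49 − 3·374 = -880
ΔE = 374 − 317 = 57; ΔW = -880 − (-766) = -114
Score = 5·57 + 4·(-114) = -171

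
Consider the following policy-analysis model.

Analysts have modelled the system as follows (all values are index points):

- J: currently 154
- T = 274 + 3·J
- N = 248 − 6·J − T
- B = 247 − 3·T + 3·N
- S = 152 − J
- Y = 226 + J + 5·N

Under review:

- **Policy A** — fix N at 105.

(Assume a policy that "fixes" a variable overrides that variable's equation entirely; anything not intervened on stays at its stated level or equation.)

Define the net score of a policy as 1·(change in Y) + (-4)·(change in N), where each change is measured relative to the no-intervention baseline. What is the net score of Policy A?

Baseline:
  J = 154
  T = 274 + 3·154 = 736
  N = 248 − 6·154 − 736 = -1412
  Y = 226 + 154 + 5·(-1412) = -6680
Policy A (N := 105):
  J = 154
  T = 274 + 3·154 = 736
  N = 105
  Y = 226 + 154 + 5·105 = 905
ΔY = 905 − (-6680) = 7585; ΔN = 105 − (-1412) = 1517
Score = 1·7585 + (-4)·1517 = 1517

1517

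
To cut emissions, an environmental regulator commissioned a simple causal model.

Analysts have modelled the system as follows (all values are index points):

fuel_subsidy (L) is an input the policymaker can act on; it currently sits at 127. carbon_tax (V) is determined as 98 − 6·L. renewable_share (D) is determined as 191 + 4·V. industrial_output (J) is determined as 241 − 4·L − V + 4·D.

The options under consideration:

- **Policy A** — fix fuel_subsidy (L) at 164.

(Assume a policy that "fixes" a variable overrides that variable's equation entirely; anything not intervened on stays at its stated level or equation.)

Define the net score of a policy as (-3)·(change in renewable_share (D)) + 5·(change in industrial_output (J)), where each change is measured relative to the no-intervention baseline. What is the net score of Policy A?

-14726

Baseline:
  L = 127
  V = 98 − 6·127 = -664
  D = 191 + 4·(-664) = -2465
  J = 241 − 4·127 − (-664) + 4·(-2465) = -9463
Policy A (L := 164):
  L = 164
  V = 98 − 6·164 = -886
  D = 191 + 4·(-886) = -3353
  J = 241 − 4·164 − (-886) + 4·(-3353) = -12941
ΔD = -3353 − (-2465) = -888; ΔJ = -12941 − (-9463) = -3478
Score = (-3)·(-888) + 5·(-3478) = -14726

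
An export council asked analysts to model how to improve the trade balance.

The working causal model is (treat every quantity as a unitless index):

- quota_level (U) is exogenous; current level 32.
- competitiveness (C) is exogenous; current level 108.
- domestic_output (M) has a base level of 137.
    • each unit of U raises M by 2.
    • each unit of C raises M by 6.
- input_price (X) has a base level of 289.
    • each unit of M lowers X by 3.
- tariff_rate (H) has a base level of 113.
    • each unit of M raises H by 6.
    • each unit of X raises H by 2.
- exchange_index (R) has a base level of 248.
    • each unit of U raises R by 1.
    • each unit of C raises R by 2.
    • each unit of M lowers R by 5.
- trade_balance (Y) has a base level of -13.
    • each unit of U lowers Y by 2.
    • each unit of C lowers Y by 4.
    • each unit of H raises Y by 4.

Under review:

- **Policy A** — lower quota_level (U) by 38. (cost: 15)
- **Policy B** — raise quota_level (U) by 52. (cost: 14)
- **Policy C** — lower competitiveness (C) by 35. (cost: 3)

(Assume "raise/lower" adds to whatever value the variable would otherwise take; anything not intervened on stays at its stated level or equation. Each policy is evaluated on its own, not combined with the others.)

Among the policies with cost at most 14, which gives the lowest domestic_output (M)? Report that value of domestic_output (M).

639

Policy B (U + 52):
  U = 32 + 52 = 84
  C = 108
  M = 137 + 2·84 + 6·108 = 953
Policy C (C − 35):
  U = 32
  C = 108 − 35 = 73
  M = 137 + 2·32 + 6·73 = 639
Comparing — Policy B: M=953, Policy C: M=639. Lowest is 639 (Policy C).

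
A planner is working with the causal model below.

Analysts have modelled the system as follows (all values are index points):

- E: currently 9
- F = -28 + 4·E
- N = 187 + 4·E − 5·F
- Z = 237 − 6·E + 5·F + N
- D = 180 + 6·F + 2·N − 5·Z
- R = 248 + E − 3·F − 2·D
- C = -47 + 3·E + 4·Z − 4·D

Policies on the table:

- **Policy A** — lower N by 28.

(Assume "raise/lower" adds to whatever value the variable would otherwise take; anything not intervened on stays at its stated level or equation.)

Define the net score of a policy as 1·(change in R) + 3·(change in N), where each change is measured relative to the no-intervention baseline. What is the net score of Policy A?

-252

Baseline:
  E = 9
  F = -28 + 4·9 = 8
  N = 187 + 4·9 − 5·8 = 183
  Z = 237 − 6·9 + 5·8 + 183 = 406
  D = 180 + 6·8 + 2·183 − 5·406 = -1436
  R = 248 + 9 − 3·8 − 2·(-1436) = 3105
Policy A (N − 28):
  E = 9
  F = -28 + 4·9 = 8
  N = 187 + 4·9 − 5·8 (−28 from intervention) = 155
  Z = 237 − 6·9 + 5·8 + 155 = 378
  D = 180 + 6·8 + 2·155 − 5·378 = -1352
  R = 248 + 9 − 3·8 − 2·(-1352) = 2937
ΔR = 2937 − 3105 = -168; ΔN = 155 − 183 = -28
Score = 1·(-168) + 3·(-28) = -252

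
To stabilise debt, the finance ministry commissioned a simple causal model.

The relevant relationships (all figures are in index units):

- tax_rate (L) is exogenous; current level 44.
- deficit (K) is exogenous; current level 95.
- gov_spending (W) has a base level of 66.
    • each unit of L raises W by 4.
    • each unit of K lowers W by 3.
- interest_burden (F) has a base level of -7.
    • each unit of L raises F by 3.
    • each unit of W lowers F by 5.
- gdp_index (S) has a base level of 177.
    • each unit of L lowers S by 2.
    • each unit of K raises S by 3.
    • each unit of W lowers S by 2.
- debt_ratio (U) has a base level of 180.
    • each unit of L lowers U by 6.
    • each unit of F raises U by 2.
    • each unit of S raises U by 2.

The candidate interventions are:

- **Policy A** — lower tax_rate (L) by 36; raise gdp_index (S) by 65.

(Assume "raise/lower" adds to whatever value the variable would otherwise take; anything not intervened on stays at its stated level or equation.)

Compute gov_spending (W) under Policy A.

-187

Policy A (L − 36, S + 65):
  L = 44 − 36 = 8
  K = 95
  W = 66 + 4·8 − 3·95 = -187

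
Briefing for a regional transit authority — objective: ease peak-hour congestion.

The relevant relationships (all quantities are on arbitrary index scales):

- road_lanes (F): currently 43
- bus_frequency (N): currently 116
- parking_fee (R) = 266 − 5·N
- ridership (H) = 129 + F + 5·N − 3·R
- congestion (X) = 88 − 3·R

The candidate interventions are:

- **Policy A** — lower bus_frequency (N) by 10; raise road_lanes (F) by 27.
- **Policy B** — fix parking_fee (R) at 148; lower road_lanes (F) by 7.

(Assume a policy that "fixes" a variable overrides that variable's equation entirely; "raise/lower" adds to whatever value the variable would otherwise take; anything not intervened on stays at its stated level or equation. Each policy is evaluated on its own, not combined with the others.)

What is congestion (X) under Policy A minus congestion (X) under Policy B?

Policy A (N − 10, F + 27):
  N = 116 − 10 = 106
  R = 266 − 5·106 = -264
  X = 88 − 3·(-264) = 880
Policy B (R := 148, F − 7):
  N = 116
  R = 148
  X = 88 − 3·148 = -356
X: 880 − (-356) = 1236

1236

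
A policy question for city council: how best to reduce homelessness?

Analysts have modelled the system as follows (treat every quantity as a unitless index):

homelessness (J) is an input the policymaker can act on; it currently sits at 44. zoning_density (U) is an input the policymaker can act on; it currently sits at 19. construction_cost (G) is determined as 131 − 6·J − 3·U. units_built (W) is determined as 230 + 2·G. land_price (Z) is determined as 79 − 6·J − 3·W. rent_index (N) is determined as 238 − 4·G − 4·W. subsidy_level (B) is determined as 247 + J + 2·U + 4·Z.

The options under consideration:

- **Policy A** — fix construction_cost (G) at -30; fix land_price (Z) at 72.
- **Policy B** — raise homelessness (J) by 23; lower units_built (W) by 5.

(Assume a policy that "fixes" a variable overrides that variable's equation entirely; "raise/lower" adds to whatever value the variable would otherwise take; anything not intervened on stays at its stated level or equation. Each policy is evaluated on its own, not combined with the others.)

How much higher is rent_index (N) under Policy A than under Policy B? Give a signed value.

-3596

Policy A (G := -30, Z := 72):
  J = 44
  U = 19
  G = -30
  W = 230 + 2·(-30) = 170
  N = 238 − 4·(-30) − 4·170 = -322
Policy B (J + 23, W − 5):
  J = 44 + 23 = 67
  U = 19
  G = 131 − 6·67 − 3·19 = -328
  W = 230 + 2·(-328) (−5 from intervention) = -431
  N = 238 − 4·(-328) − 4·(-431) = 3274
N: -322 − 3274 = -3596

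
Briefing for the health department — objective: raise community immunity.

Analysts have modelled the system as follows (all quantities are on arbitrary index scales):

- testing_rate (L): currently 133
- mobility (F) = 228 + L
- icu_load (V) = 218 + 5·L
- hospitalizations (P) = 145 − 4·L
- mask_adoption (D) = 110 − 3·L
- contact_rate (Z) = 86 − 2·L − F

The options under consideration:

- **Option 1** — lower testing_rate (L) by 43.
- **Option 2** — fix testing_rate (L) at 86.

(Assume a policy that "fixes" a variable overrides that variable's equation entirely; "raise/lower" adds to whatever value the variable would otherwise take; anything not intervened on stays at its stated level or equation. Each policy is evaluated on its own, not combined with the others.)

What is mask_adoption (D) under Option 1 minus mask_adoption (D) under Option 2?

Option 1 (L − 43):
  L = 133 − 43 = 90
  D = 110 − 3·90 = -160
Option 2 (L := 86):
  L = 86
  D = 110 − 3·86 = -148
D: -160 − (-148) = -12

-12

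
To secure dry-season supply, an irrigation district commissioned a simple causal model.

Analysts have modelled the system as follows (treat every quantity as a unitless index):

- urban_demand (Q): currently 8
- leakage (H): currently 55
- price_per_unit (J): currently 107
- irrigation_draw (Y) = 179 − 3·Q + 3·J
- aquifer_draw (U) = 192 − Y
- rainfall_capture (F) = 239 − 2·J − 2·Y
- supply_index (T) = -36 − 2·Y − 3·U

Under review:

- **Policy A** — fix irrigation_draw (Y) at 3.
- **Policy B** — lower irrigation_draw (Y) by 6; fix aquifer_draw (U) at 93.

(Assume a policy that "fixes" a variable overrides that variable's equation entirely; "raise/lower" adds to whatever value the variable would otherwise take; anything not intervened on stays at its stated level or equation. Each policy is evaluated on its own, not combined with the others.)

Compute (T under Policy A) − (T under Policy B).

Policy A (Y := 3):
  Q = 8
  J = 107
  Y = 3
  U = 192 − 3 = 189
  T = -36 − 2·3 − 3·189 = -609
Policy B (Y − 6, U := 93):
  Q = 8
  J = 107
  Y = 179 − 3·8 + 3·107 (−6 from intervention) = 470
  U = 93
  T = -36 − 2·470 − 3·93 = -1255
T: -609 − (-1255) = 646

646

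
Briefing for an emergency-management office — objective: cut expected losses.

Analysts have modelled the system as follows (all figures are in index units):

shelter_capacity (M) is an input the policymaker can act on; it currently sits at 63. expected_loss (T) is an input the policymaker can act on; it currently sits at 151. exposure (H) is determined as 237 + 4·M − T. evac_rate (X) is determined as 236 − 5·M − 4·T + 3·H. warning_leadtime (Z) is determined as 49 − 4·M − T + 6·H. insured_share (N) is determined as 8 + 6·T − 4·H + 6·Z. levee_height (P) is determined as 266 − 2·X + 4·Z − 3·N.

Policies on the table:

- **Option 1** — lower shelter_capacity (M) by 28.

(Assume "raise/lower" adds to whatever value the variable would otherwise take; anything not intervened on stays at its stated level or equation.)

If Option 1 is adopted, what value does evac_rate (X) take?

135

Option 1 (M − 28):
  M = 63 − 28 = 35
  T = 151
  H = 237 + 4·35 − 151 = 226
  X = 236 − 5·35 − 4·151 + 3·226 = 135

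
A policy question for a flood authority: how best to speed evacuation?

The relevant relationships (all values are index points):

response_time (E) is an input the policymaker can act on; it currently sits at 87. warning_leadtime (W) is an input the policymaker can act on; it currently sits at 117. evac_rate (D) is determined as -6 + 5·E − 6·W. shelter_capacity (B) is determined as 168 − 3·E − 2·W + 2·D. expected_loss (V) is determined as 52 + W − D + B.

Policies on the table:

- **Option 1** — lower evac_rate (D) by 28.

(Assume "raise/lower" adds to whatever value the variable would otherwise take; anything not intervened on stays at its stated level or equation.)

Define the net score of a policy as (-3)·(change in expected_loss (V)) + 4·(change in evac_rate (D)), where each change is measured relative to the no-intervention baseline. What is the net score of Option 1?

Baseline:
  E = 87
  W = 117
  D = -6 + 5·87 − 6·117 = -273
  B = 168 − 3·87 − 2·117 + 2·(-273) = -873
  V = 52 + 117 − (-273) + (-873) = -431
Option 1 (D − 28):
  E = 87
  W = 117
  D = -6 + 5·87 − 6·117 (−28 from intervention) = -301
  B = 168 − 3·87 − 2·117 + 2·(-301) = -929
  V = 52 + 117 − (-301) + (-929) = -459
ΔV = -459 − (-431) = -28; ΔD = -301 − (-273) = -28
Score = (-3)·(-28) + 4·(-28) = -28

-28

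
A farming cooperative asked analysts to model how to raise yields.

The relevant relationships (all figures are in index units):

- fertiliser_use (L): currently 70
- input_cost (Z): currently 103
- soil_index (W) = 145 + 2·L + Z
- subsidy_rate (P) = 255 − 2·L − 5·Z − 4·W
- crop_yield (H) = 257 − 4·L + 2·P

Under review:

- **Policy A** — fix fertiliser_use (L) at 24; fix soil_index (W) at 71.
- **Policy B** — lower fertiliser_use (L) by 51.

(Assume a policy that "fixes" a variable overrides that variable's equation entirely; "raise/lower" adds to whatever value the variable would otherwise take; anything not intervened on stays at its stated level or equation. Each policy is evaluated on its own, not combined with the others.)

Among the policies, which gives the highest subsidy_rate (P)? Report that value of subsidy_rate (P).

Policy A (L := 24, W := 71):
  L = 24
  Z = 103
  W = 71
  P = 255 − 2·24 − 5·103 − 4·71 = -592
Policy B (L − 51):
  L = 70 − 51 = 19
  Z = 103
  W = 145 + 2·19 + 103 = 286
  P = 255 − 2·19 − 5·103 − 4·286 = -1442
Comparing — Policy A: P=-592, Policy B: P=-1442. Highest is -592 (Policy A).

-592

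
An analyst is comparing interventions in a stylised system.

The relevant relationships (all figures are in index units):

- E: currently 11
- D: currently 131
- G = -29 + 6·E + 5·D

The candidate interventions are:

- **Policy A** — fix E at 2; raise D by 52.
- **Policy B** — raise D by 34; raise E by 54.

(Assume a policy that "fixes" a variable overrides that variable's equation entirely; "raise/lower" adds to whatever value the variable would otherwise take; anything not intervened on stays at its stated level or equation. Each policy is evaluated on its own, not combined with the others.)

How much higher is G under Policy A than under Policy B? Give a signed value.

-288

Policy A (E := 2, D + 52):
  E = 2
  D = 131 + 52 = 183
  G = -29 + 6·2 + 5·183 = 898
Policy B (D + 34, E + 54):
  E = 11 + 54 = 65
  D = 131 + 34 = 165
  G = -29 + 6·65 + 5·165 = 1186
G: 898 − 1186 = -288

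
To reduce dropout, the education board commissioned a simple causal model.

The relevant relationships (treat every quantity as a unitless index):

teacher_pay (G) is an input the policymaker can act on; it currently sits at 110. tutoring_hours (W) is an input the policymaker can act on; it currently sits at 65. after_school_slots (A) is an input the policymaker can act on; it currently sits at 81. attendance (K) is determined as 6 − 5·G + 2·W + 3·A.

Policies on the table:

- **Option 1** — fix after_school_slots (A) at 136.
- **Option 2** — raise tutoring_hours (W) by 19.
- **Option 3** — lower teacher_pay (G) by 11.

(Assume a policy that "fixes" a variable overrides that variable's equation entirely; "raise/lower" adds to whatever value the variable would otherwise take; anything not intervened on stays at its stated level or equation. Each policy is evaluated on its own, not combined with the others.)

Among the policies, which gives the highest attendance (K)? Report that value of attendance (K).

-6

Option 1 (A := 136):
  G = 110
  W = 65
  A = 136
  K = 6 − 5·110 + 2·65 + 3·136 = -6
Option 2 (W + 19):
  G = 110
  W = 65 + 19 = 84
  A = 81
  K = 6 − 5·110 + 2·84 + 3·81 = -133
Option 3 (G − 11):
  G = 110 − 11 = 99
  W = 65
  A = 81
  K = 6 − 5·99 + 2·65 + 3·81 = -116
Comparing — Option 1: K=-6, Option 2: K=-133, Option 3: K=-116. Highest is -6 (Option 1).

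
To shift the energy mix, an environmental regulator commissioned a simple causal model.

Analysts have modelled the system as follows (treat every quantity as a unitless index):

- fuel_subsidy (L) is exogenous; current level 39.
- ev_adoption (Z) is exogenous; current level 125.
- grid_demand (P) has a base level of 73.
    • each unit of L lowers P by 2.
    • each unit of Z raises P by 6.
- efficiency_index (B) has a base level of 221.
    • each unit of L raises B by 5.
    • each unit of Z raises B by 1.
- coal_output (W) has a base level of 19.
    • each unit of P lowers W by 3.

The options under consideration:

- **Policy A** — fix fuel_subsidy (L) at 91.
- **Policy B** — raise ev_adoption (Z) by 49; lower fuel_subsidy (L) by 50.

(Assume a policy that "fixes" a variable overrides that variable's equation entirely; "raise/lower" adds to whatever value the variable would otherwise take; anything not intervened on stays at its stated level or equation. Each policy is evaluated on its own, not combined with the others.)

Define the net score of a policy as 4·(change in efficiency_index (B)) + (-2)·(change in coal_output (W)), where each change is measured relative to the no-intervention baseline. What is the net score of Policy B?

1560

Baseline:
  L = 39
  Z = 125
  P = 73 − 2·39 + 6·125 = 745
  B = 221 + 5·39 + 125 = 541
  W = 19 − 3·745 = -2216
Policy B (Z + 49, L − 50):
  L = 39 − 50 = -11
  Z = 125 + 49 = 174
  P = 73 − 2·(-11) + 6·174 = 1139
  B = 221 + 5·(-11) + 174 = 340
  W = 19 − 3·1139 = -3398
ΔB = 340 − 541 = -201; ΔW = -3398 − (-2216) = -1182
Score = 4·(-201) + (-2)·(-1182) = 1560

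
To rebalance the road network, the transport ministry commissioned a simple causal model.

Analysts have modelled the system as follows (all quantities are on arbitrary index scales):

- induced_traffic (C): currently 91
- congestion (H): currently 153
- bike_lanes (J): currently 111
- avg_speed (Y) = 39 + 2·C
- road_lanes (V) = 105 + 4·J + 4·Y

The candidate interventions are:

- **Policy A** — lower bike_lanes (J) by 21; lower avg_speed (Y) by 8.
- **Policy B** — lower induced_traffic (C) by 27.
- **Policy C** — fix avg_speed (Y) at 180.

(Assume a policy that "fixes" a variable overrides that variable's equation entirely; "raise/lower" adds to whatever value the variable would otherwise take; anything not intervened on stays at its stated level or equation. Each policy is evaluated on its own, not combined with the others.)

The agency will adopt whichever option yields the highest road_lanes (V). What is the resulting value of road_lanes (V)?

1317

Policy A (J − 21, Y − 8):
  C = 91
  J = 111 − 21 = 90
  Y = 39 + 2·91 (−8 from intervention) = 213
  V = 105 + 4·90 + 4·213 = 1317
Policy B (C − 27):
  C = 91 − 27 = 64
  J = 111
  Y = 39 + 2·64 = 167
  V = 105 + 4·111 + 4·167 = 1217
Policy C (Y := 180):
  C = 91
  J = 111
  Y = 180
  V = 105 + 4·111 + 4·180 = 1269
Comparing — Policy A: V=1317, Policy B: V=1217, Policy C: V=1269. Highest is 1317 (Policy A).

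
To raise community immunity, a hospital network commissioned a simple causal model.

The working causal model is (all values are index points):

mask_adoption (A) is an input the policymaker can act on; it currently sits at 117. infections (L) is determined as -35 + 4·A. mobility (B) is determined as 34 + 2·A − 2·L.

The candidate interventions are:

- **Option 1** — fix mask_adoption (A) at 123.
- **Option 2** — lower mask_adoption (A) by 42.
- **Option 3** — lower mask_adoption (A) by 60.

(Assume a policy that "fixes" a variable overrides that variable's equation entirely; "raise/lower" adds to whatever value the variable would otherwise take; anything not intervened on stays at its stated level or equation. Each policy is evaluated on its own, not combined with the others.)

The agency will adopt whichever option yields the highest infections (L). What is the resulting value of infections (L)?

Option 1 (A := 123):
  A = 123
  L = -35 + 4·123 = 457
Option 2 (A − 42):
  A = 117 − 42 = 75
  L = -35 + 4·75 = 265
Option 3 (A − 60):
  A = 117 − 60 = 57
  L = -35 + 4·57 = 193
Comparing — Option 1: L=457, Option 2: L=265, Option 3: L=193. Highest is 457 (Option 1).

457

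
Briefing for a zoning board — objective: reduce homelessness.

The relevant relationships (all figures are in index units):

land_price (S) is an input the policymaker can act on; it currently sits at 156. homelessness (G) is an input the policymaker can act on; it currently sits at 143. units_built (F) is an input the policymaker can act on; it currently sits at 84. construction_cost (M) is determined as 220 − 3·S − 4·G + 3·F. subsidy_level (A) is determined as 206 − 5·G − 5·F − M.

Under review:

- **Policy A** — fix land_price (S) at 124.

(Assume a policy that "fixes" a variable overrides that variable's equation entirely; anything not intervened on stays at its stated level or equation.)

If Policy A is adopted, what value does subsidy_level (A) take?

Policy A (S := 124):
  S = 124
  G = 143
  F = 84
  M = 220 − 3·124 − 4·143 + 3·84 = -472
  A = 206 − 5·143 − 5·84 − (-472) = -457

-457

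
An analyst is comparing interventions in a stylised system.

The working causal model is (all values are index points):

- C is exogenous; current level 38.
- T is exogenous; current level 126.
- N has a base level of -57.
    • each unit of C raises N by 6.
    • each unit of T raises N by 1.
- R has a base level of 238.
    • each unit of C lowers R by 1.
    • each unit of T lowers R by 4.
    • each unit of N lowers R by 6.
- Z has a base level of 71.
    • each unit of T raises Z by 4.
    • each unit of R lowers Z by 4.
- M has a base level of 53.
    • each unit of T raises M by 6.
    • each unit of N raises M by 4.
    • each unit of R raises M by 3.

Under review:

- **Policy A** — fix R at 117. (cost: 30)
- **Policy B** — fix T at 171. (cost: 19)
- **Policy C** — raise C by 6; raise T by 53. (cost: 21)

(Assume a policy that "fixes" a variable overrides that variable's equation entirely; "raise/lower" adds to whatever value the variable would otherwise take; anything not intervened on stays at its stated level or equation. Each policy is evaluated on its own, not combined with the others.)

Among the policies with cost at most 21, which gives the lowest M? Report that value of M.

-5843

Policy B (T := 171):
  C = 38
  T = 171
  N = -57 + 6·38 + 171 = 342
  R = 238 − 38 − 4·171 − 6·342 = -2536
  M = 53 + 6·171 + 4·342 + 3·(-2536) = -5161
Policy C (C + 6, T + 53):
  C = 38 + 6 = 44
  T = 126 + 53 = 179
  N = -57 + 6·44 + 179 = 386
  R = 238 − 44 − 4·179 − 6·386 = -2838
  M = 53 + 6·179 + 4·386 + 3·(-2838) = -5843
Comparing — Policy B: M=-5161, Policy C: M=-5843. Lowest is -5843 (Policy C).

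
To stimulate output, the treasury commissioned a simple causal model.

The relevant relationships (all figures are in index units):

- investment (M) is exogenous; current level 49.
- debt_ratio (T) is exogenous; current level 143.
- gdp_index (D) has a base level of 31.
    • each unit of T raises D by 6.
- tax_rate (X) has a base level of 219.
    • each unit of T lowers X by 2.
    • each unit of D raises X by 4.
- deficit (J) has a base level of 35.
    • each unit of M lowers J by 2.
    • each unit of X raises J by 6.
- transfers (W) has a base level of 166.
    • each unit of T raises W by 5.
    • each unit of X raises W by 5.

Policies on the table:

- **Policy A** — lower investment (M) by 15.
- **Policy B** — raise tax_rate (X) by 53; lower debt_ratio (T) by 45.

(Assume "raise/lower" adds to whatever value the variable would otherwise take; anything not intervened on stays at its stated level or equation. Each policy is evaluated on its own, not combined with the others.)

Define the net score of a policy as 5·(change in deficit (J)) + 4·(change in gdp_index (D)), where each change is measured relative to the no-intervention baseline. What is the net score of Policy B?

-29190

Baseline:
  M = 49
  T = 143
  D = 31 + 6·143 = 889
  X = 219 − 2·143 + 4·889 = 3489
  J = 35 − 2·49 + 6·3489 = 20871
Policy B (X + 53, T − 45):
  M = 49
  T = 143 − 45 = 98
  D = 31 + 6·98 = 619
  X = 219 − 2·98 + 4·619 (+53 from intervention) = 2552
  J = 35 − 2·49 + 6·2552 = 15249
ΔJ = 15249 − 20871 = -5622; ΔD = 619 − 889 = -270
Score = 5·(-5622) + 4·(-270) = -29190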